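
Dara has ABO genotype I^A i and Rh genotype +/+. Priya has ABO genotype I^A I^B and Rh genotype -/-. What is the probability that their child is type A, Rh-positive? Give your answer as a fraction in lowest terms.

1/2

ABO cross I^A i × I^A I^B → offspring phenotypes: 1/2 A, 1/4 B, 1/4 AB.
Rh cross +/+ × -/- → 1 Rh+.
Independent loci: P(type A, Rh-positive) = 1/2 × 1 = 1/2.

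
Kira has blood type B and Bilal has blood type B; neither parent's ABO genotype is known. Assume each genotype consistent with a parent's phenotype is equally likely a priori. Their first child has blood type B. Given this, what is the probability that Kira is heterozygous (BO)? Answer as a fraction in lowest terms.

7/15

Possible genotypes: Kira ∈ {BB, BO}; Bilal ∈ {BB, BO}.
Weight each parental genotype pair by prior × P(type-B child):
  BB × BB: posterior weight 4/15.
  BB × BO: posterior weight 4/15.
  BO × BB: posterior weight 4/15.
  BO × BO: posterior weight 1/5.
Sum the posterior weight over pairs where Kira is BO: 7/15.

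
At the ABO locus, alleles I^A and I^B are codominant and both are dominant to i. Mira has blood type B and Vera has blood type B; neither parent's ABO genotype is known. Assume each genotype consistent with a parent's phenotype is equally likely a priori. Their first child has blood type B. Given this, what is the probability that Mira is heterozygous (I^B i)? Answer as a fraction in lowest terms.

7/15

Possible genotypes: Mira ∈ {I^B I^B, I^B i}; Vera ∈ {I^B I^B, I^B i}.
Weight each parental genotype pair by prior × P(type-B child):
  I^B I^B × I^B I^B: posterior weight 4/15.
  I^B I^B × I^B i: posterior weight 4/15.
  I^B i × I^B I^B: posterior weight 4/15.
  I^B i × I^B i: posterior weight 1/5.
Sum the posterior weight over pairs where Mira is I^B i: 7/15.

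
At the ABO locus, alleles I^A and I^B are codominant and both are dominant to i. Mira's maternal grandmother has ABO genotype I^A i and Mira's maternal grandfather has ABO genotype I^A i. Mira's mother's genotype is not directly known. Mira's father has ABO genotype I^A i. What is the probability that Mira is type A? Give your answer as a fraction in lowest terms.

Mira's mother's ABO genotype from I^A i × I^A i: 1/4 I^A I^A, 1/2 I^A i, 1/4 i i.
Crossing each possibility with the father I^A i and summing P(type A): 1/4·1 + 1/2·3/4 + 1/4·1/2 = 3/4.

3/4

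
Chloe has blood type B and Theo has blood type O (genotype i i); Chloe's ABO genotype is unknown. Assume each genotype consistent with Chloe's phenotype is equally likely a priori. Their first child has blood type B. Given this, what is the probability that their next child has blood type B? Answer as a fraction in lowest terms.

Possible genotypes: Chloe ∈ {I^B I^B, I^B i}; Theo ∈ {i i}.
Weight each parental genotype pair by prior × P(type-B child):
  I^B I^B × i i: posterior weight 2/3; P(next child type B) = 1.
  I^B i × i i: posterior weight 1/3; P(next child type B) = 1/2.
Weighted sum = 5/6.

5/6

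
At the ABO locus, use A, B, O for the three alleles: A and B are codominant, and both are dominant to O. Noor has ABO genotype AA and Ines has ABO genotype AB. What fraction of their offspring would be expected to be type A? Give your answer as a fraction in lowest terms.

1/2

ABO cross AA × AB → offspring phenotypes: 1/2 A, 1/2 AB.
So P(type A) = 1/2.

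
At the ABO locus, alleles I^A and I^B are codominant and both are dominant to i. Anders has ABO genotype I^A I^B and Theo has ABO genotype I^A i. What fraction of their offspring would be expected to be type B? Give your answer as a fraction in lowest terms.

ABO cross I^A I^B × I^A i → offspring phenotypes: 1/2 A, 1/4 B, 1/4 AB.
So P(type B) = 1/4.

1/4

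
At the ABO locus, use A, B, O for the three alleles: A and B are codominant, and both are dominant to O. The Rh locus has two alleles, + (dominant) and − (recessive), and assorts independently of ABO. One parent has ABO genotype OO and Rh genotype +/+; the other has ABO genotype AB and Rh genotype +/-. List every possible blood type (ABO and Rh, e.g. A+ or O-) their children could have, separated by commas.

Gametes from OO × AB give offspring ABO genotypes AO, BO, i.e. phenotypes A, B.
Rh cross +/+ × +/- → phenotypes Rh+.
Combining independently: A+, B+.

A+, B+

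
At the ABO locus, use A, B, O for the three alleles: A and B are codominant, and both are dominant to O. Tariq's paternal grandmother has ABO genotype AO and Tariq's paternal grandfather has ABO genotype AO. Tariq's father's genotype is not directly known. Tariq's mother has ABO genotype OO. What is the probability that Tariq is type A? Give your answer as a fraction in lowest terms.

1/2

Tariq's father's ABO genotype from AO × AO: 1/4 AA, 1/2 AO, 1/4 OO.
Crossing each possibility with the mother OO and summing P(type A): 1/4·1 + 1/2·1/2 + 1/4·0 = 1/2.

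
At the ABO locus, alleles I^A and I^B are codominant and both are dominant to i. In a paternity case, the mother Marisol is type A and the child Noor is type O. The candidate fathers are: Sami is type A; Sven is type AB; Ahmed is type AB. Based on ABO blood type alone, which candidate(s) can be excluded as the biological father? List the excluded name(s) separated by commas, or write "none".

Sven, Ahmed

A candidate is excluded only if no genotype consistent with his phenotype could produce a type O child with a type A mother.
Sven (type AB): no genotype consistent with that phenotype can produce a type-O child with a type-A mother.
Ahmed (type AB): no genotype consistent with that phenotype can produce a type-O child with a type-A mother.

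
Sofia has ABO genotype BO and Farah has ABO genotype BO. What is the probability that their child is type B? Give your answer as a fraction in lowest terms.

3/4

ABO cross BO × BO → offspring phenotypes: 1/4 O, 3/4 B.
So P(type B) = 3/4.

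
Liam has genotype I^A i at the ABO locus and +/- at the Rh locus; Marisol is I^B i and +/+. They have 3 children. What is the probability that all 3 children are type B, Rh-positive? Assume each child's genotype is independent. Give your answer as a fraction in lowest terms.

ABO cross I^A i × I^B i → 1/4 O, 1/4 A, 1/4 B, 1/4 AB.
Rh cross +/- × +/+ → 1 Rh+; so P(type B, Rh-positive) = 1/4 × 1 = 1/4 per child.
All 3 independent: (1/4)^3 = 1/64.

1/64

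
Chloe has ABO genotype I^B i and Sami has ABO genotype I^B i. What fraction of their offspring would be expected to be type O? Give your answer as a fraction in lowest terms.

1/4

ABO cross I^B i × I^B i → offspring phenotypes: 1/4 O, 3/4 B.
So P(type O) = 1/4.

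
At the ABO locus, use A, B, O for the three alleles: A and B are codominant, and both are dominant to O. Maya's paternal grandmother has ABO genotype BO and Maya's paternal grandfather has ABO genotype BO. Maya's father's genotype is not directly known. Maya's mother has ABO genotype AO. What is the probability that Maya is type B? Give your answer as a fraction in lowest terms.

Maya's father's ABO genotype from BO × BO: 1/4 BB, 1/2 BO, 1/4 OO.
Crossing each possibility with the mother AO and summing P(type B): 1/4·1/2 + 1/2·1/4 + 1/4·0 = 1/4.

1/4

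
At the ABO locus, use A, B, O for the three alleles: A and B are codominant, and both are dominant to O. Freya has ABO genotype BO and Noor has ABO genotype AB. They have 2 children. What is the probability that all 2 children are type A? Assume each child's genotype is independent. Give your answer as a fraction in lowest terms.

ABO cross BO × AB → 1/4 A, 1/2 B, 1/4 AB.
So P(type A) = 1/4 per child.
All 2 independent: (1/4)^2 = 1/16.

1/16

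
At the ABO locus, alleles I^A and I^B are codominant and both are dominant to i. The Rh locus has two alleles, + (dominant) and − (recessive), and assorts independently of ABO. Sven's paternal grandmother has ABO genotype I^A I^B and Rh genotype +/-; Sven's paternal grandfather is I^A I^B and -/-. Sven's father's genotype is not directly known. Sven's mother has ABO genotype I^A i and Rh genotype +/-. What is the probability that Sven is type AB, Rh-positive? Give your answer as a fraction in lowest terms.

Sven's father's ABO genotype from I^A I^B × I^A I^B: 1/4 I^A I^A, 1/2 I^A I^B, 1/4 I^B I^B.
Crossing each possibility with the mother I^A i and summing P(type AB): 1/4·0 + 1/2·1/4 + 1/4·1/2 = 1/4.
Similarly for Rh via the father's Rh distribution: P(Rh+) = 5/8.
Independent loci: 1/4 × 5/8 = 5/32.

5/32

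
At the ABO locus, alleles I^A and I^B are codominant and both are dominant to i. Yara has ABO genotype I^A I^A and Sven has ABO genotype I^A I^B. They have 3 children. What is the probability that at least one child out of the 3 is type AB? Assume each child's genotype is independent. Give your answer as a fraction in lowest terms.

7/8

ABO cross I^A I^A × I^A I^B → 1/2 A, 1/2 AB.
So P(type AB) = 1/2 per child.
P(none) = (1/2)^3 = 1/8; P(at least one) = 1 − 1/8 = 7/8.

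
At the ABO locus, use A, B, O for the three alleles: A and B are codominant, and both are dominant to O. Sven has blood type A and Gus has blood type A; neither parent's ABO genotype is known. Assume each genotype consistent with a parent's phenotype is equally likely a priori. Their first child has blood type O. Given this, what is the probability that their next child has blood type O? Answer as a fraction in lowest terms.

Possible genotypes: Sven ∈ {AA, AO}; Gus ∈ {AA, AO}.
Weight each parental genotype pair by prior × P(type-O child):
  AO × AO: posterior weight 1; P(next child type O) = 1/4.
Weighted sum = 1/4.

1/4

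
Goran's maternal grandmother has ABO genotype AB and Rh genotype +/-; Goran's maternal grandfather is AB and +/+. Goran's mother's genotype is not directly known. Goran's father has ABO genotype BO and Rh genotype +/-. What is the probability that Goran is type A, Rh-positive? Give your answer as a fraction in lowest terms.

7/32

Goran's mother's ABO genotype from AB × AB: 1/4 AA, 1/2 AB, 1/4 BB.
Crossing each possibility with the father BO and summing P(type A): 1/4·1/2 + 1/2·1/4 + 1/4·0 = 1/4.
Similarly for Rh via the mother's Rh distribution: P(Rh+) = 7/8.
Independent loci: 1/4 × 7/8 = 7/32.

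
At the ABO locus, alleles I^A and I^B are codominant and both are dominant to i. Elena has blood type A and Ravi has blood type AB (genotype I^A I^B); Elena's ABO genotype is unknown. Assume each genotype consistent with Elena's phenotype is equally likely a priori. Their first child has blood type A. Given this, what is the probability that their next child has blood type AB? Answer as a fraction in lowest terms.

Possible genotypes: Elena ∈ {I^A I^A, I^A i}; Ravi ∈ {I^A I^B}.
Weight each parental genotype pair by prior × P(type-A child):
  I^A I^A × I^A I^B: posterior weight 1/2; P(next child type AB) = 1/2.
  I^A i × I^A I^B: posterior weight 1/2; P(next child type AB) = 1/4.
Weighted sum = 3/8.

3/8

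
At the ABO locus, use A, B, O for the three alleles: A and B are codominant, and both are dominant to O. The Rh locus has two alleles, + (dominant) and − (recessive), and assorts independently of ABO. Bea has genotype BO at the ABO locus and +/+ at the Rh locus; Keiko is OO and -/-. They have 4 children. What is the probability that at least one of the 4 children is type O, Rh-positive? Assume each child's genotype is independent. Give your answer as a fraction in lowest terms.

ABO cross BO × OO → 1/2 O, 1/2 B.
Rh cross +/+ × -/- → 1 Rh+; so P(type O, Rh-positive) = 1/2 × 1 = 1/2 per child.
P(none) = (1/2)^4 = 1/16; P(at least one) = 1 − 1/16 = 15/16.

15/16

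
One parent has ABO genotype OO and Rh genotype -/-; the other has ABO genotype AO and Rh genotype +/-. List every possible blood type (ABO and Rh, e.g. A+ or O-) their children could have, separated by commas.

O+, O-, A+, A-

Gametes from OO × AO give offspring ABO genotypes AO, OO, i.e. phenotypes O, A.
Rh cross -/- × +/- → phenotypes Rh+, Rh-.
Combining independently: O+, O-, A+, A-.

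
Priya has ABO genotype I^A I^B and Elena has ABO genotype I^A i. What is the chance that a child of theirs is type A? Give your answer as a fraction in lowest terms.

1/2

ABO cross I^A I^B × I^A i → offspring phenotypes: 1/2 A, 1/4 B, 1/4 AB.
So P(type A) = 1/2.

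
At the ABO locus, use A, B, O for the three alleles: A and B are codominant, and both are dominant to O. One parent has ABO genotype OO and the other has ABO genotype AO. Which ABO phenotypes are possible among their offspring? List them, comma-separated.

O, A

Gametes from OO × AO give offspring ABO genotypes AO, OO, i.e. phenotypes O, A.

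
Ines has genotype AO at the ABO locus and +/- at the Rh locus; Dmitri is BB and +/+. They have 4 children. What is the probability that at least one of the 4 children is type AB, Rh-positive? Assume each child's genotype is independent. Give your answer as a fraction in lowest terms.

15/16

ABO cross AO × BB → 1/2 B, 1/2 AB.
Rh cross +/- × +/+ → 1 Rh+; so P(type AB, Rh-positive) = 1/2 × 1 = 1/2 per child.
P(none) = (1/2)^4 = 1/16; P(at least one) = 1 − 1/16 = 15/16.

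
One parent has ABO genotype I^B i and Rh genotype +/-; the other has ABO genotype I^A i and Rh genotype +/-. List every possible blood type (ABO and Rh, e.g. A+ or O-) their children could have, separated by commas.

O+, O-, A+, A-, B+, B-, AB+, AB-

Gametes from I^B i × I^A i give offspring ABO genotypes I^A I^B, I^A i, I^B i, i i, i.e. phenotypes O, A, B, AB.
Rh cross +/- × +/- → phenotypes Rh+, Rh-.
Combining independently: O+, O-, A+, A-, B+, B-, AB+, AB-.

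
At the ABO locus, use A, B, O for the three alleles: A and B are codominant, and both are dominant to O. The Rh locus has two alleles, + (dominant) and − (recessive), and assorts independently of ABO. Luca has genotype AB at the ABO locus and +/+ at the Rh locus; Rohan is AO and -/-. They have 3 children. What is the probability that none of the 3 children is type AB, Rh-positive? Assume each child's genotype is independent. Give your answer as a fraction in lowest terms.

27/64

ABO cross AB × AO → 1/2 A, 1/4 B, 1/4 AB.
Rh cross +/+ × -/- → 1 Rh+; so P(type AB, Rh-positive) = 1/4 × 1 = 1/4 per child.
P(not type AB, Rh-positive) = 3/4 for one child; (3/4)^3 = 27/64.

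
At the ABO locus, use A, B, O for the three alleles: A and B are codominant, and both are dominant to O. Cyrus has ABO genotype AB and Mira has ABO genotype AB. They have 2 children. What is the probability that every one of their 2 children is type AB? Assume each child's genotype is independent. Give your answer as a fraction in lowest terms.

ABO cross AB × AB → 1/4 A, 1/4 B, 1/2 AB.
So P(type AB) = 1/2 per child.
All 2 independent: (1/2)^2 = 1/4.

1/4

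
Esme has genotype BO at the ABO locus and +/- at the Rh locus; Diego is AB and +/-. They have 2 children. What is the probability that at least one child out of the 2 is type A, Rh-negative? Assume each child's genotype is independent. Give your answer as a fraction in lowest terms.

ABO cross BO × AB → 1/4 A, 1/2 B, 1/4 AB.
Rh cross +/- × +/- → 3/4 Rh+, 1/4 Rh-; so P(type A, Rh-negative) = 1/4 × 1/4 = 1/16 per child.
P(none) = (15/16)^2 = 225/256; P(at least one) = 1 − 225/256 = 31/256.

31/256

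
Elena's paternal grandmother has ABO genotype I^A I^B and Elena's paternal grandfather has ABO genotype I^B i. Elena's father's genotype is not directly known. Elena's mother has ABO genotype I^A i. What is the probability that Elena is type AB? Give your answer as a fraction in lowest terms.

Elena's father's ABO genotype from I^A I^B × I^B i: 1/4 I^A I^B, 1/4 I^A i, 1/4 I^B I^B, 1/4 I^B i.
Crossing each possibility with the mother I^A i and summing P(type AB): 1/4·1/4 + 1/4·0 + 1/4·1/2 + 1/4·1/4 = 1/4.

1/4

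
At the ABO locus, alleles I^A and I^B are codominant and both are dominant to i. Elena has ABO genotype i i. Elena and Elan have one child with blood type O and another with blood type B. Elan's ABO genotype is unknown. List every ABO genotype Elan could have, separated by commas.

I^B i

For each candidate genotype of Elan, check whether crossing it with i i can produce every observed child phenotype.
  I^A I^A → possible child types {A} ✗
  I^A I^B → possible child types {A, B} ✗
  I^A i → possible child types {O, A} ✗
  I^B I^B → possible child types {B} ✗
  I^B i → possible child types {O, B} ✓
  i i → possible child types {O} ✗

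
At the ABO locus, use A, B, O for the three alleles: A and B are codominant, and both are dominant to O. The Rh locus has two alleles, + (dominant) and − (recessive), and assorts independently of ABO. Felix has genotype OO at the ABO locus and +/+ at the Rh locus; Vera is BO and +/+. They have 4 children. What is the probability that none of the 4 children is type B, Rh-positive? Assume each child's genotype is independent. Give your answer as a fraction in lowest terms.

ABO cross OO × BO → 1/2 O, 1/2 B.
Rh cross +/+ × +/+ → 1 Rh+; so P(type B, Rh-positive) = 1/2 × 1 = 1/2 per child.
P(not type B, Rh-positive) = 1/2 for one child; (1/2)^4 = 1/16.

1/16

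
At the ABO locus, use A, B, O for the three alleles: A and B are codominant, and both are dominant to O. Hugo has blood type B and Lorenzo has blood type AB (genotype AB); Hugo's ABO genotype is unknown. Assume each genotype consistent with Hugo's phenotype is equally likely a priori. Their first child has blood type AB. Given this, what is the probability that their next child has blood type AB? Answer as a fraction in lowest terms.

Possible genotypes: Hugo ∈ {BB, BO}; Lorenzo ∈ {AB}.
Weight each parental genotype pair by prior × P(type-AB child):
  BB × AB: posterior weight 2/3; P(next child type AB) = 1/2.
  BO × AB: posterior weight 1/3; P(next child type AB) = 1/4.
Weighted sum = 5/12.

5/12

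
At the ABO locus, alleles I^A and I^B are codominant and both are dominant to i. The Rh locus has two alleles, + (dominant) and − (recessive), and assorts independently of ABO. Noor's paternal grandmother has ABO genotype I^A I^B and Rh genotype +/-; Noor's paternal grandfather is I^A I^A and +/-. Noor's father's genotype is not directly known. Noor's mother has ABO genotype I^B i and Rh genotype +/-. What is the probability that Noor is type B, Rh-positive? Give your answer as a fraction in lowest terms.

Noor's father's ABO genotype from I^A I^B × I^A I^A: 1/2 I^A I^A, 1/2 I^A I^B.
Crossing each possibility with the mother I^B i and summing P(type B): 1/2·0 + 1/2·1/2 = 1/4.
Similarly for Rh via the father's Rh distribution: P(Rh+) = 3/4.
Independent loci: 1/4 × 3/4 = 3/16.

3/16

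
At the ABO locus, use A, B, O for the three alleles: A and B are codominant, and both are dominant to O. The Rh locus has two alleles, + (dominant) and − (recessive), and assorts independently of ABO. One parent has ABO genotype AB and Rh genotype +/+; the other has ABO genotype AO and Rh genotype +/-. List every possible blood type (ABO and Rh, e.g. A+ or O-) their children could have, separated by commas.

A+, B+, AB+

Gametes from AB × AO give offspring ABO genotypes AA, AB, AO, BO, i.e. phenotypes A, B, AB.
Rh cross +/+ × +/- → phenotypes Rh+.
Combining independently: A+, B+, AB+.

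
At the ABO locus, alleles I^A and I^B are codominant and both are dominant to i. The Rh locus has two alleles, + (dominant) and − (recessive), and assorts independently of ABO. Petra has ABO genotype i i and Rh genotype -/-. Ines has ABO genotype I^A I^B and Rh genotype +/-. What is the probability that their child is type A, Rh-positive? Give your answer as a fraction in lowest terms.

ABO cross i i × I^A I^B → offspring phenotypes: 1/2 A, 1/2 B.
Rh cross -/- × +/- → 1/2 Rh+, 1/2 Rh-.
Independent loci: P(type A, Rh-positive) = 1/2 × 1/2 = 1/4.

1/4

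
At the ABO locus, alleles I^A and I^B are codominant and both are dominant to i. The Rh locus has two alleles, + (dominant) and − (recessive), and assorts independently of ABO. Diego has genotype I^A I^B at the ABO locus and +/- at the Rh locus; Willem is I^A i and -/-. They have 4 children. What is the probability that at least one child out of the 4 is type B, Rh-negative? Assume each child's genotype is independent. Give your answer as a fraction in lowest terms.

1695/4096

ABO cross I^A I^B × I^A i → 1/2 A, 1/4 B, 1/4 AB.
Rh cross +/- × -/- → 1/2 Rh+, 1/2 Rh-; so P(type B, Rh-negative) = 1/4 × 1/2 = 1/8 per child.
P(none) = (7/8)^4 = 2401/4096; P(at least one) = 1 − 2401/4096 = 1695/4096.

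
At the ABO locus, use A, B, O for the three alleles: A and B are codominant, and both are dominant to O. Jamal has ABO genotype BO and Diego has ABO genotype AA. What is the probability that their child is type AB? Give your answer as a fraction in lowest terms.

ABO cross BO × AA → offspring phenotypes: 1/2 A, 1/2 AB.
So P(type AB) = 1/2.

1/2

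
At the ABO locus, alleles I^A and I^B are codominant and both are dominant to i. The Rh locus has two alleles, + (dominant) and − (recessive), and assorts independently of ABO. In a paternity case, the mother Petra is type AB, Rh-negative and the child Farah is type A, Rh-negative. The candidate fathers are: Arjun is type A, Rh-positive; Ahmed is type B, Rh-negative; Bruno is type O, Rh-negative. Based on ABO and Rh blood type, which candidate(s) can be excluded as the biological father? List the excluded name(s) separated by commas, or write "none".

A candidate is excluded only if no genotype consistent with his phenotype could produce a type A, Rh-negative child with a type AB, Rh-negative mother.
Every candidate has at least one consistent genotype combination, so none can be excluded.

none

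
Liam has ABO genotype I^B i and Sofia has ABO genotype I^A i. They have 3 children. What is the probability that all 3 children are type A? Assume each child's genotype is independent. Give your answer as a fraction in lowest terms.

ABO cross I^B i × I^A i → 1/4 O, 1/4 A, 1/4 B, 1/4 AB.
So P(type A) = 1/4 per child.
All 3 independent: (1/4)^3 = 1/64.

1/64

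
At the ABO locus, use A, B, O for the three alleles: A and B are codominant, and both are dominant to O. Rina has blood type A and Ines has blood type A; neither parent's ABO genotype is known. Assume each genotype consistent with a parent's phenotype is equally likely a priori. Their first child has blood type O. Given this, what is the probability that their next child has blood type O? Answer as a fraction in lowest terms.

Possible genotypes: Rina ∈ {AA, AO}; Ines ∈ {AA, AO}.
Weight each parental genotype pair by prior × P(type-O child):
  AO × AO: posterior weight 1; P(next child type O) = 1/4.
Weighted sum = 1/4.

1/4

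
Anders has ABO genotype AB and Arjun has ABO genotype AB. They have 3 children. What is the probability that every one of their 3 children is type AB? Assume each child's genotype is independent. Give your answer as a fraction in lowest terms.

ABO cross AB × AB → 1/4 A, 1/4 B, 1/2 AB.
So P(type AB) = 1/2 per child.
All 3 independent: (1/2)^3 = 1/8.

1/8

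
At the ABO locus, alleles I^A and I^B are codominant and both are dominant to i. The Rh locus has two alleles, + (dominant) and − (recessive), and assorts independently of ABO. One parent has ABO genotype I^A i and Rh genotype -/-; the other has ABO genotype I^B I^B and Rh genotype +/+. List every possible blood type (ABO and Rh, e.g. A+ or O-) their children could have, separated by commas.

B+, AB+

Gametes from I^A i × I^B I^B give offspring ABO genotypes I^A I^B, I^B i, i.e. phenotypes B, AB.
Rh cross -/- × +/+ → phenotypes Rh+.
Combining independently: B+, AB+.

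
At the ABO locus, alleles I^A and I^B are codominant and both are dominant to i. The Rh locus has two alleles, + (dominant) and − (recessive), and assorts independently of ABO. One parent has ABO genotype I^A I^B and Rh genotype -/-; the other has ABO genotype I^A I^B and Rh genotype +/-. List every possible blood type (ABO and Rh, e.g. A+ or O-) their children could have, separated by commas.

Gametes from I^A I^B × I^A I^B give offspring ABO genotypes I^A I^A, I^A I^B, I^B I^B, i.e. phenotypes A, B, AB.
Rh cross -/- × +/- → phenotypes Rh+, Rh-.
Combining independently: A+, A-, B+, B-, AB+, AB-.

A+, A-, B+, B-, AB+, AB-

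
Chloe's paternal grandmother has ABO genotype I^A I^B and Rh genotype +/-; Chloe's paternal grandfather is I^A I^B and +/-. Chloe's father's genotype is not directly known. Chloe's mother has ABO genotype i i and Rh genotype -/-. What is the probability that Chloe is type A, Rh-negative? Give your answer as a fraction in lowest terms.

Chloe's father's ABO genotype from I^A I^B × I^A I^B: 1/4 I^A I^A, 1/2 I^A I^B, 1/4 I^B I^B.
Crossing each possibility with the mother i i and summing P(type A): 1/4·1 + 1/2·1/2 + 1/4·0 = 1/2.
Similarly for Rh via the father's Rh distribution: P(Rh-) = 1/2.
Independent loci: 1/2 × 1/2 = 1/4.

1/4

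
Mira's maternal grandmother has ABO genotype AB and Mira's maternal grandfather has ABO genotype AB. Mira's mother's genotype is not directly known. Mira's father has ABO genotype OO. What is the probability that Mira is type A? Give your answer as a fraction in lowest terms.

Mira's mother's ABO genotype from AB × AB: 1/4 AA, 1/2 AB, 1/4 BB.
Crossing each possibility with the father OO and summing P(type A): 1/4·1 + 1/2·1/2 + 1/4·0 = 1/2.

1/2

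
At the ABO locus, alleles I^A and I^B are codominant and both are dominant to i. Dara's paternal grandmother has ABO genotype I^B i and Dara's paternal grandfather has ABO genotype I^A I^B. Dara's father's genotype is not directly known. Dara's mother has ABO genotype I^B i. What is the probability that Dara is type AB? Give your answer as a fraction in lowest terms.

1/8

Dara's father's ABO genotype from I^B i × I^A I^B: 1/4 I^A I^B, 1/4 I^A i, 1/4 I^B I^B, 1/4 I^B i.
Crossing each possibility with the mother I^B i and summing P(type AB): 1/4·1/4 + 1/4·1/4 + 1/4·0 + 1/4·0 = 1/8.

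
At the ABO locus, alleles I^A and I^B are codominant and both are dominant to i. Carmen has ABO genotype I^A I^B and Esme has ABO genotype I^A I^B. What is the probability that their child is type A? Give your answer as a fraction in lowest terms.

1/4

ABO cross I^A I^B × I^A I^B → offspring phenotypes: 1/4 A, 1/4 B, 1/2 AB.
So P(type A) = 1/4.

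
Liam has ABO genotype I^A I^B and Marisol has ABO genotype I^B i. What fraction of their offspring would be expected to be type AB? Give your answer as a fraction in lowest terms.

ABO cross I^A I^B × I^B i → offspring phenotypes: 1/4 A, 1/2 B, 1/4 AB.
So P(type AB) = 1/4.

1/4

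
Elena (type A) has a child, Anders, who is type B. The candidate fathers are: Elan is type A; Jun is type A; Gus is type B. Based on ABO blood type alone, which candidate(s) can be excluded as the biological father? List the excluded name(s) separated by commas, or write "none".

A candidate is excluded only if no genotype consistent with his phenotype could produce a type B child with a type A mother.
Elan (type A): no genotype consistent with that phenotype can produce a type-B child with a type-A mother.
Jun (type A): no genotype consistent with that phenotype can produce a type-B child with a type-A mother.

Elan, Jun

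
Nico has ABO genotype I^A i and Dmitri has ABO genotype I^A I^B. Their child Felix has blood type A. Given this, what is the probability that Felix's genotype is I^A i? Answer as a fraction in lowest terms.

Cross I^A i × I^A I^B → 1/4 I^A I^A, 1/4 I^A I^B, 1/4 I^A i, 1/4 I^B i.
Type-A genotypes among offspring: I^A I^A (1/4), I^A i (1/4); total 1/2.
P(I^A i | type A) = (1/4) / (1/2) = 1/2.

1/2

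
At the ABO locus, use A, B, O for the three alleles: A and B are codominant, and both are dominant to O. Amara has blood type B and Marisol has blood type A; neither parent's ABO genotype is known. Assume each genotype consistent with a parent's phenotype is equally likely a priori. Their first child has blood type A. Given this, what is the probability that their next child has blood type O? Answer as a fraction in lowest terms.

Possible genotypes: Amara ∈ {BB, BO}; Marisol ∈ {AA, AO}.
Weight each parental genotype pair by prior × P(type-A child):
  BO × AA: posterior weight 2/3; P(next child type O) = 0.
  BO × AO: posterior weight 1/3; P(next child type O) = 1/4.
Weighted sum = 1/12.

1/12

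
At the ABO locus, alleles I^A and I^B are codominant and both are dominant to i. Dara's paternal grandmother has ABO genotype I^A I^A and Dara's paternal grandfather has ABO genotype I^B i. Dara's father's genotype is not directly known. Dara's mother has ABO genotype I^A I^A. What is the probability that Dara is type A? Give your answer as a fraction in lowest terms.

Dara's father's ABO genotype from I^A I^A × I^B i: 1/2 I^A I^B, 1/2 I^A i.
Crossing each possibility with the mother I^A I^A and summing P(type A): 1/2·1/2 + 1/2·1 = 3/4.

3/4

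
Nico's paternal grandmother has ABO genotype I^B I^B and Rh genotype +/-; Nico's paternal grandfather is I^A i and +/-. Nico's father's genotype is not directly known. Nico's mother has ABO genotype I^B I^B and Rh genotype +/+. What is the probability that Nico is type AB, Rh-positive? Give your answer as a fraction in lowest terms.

1/4

Nico's father's ABO genotype from I^B I^B × I^A i: 1/2 I^A I^B, 1/2 I^B i.
Crossing each possibility with the mother I^B I^B and summing P(type AB): 1/2·1/2 + 1/2·0 = 1/4.
Similarly for Rh via the father's Rh distribution: P(Rh+) = 1.
Independent loci: 1/4 × 1 = 1/4.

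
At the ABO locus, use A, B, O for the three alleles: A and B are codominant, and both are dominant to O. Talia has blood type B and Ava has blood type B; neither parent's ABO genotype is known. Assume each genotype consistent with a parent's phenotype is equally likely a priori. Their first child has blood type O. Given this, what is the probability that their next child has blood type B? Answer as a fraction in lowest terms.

Possible genotypes: Talia ∈ {BB, BO}; Ava ∈ {BB, BO}.
Weight each parental genotype pair by prior × P(type-O child):
  BO × BO: posterior weight 1; P(next child type B) = 3/4.
Weighted sum = 3/4.

3/4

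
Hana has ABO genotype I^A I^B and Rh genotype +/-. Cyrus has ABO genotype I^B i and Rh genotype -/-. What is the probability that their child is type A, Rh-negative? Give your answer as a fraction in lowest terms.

1/8

ABO cross I^A I^B × I^B i → offspring phenotypes: 1/4 A, 1/2 B, 1/4 AB.
Rh cross +/- × -/- → 1/2 Rh+, 1/2 Rh-.
Independent loci: P(type A, Rh-negative) = 1/4 × 1/2 = 1/8.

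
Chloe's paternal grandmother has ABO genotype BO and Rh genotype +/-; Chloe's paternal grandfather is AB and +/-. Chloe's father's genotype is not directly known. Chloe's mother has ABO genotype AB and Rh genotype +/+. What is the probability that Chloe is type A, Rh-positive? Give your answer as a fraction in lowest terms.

1/4

Chloe's father's ABO genotype from BO × AB: 1/4 AB, 1/4 AO, 1/4 BB, 1/4 BO.
Crossing each possibility with the mother AB and summing P(type A): 1/4·1/4 + 1/4·1/2 + 1/4·0 + 1/4·1/4 = 1/4.
Similarly for Rh via the father's Rh distribution: P(Rh+) = 1.
Independent loci: 1/4 × 1 = 1/4.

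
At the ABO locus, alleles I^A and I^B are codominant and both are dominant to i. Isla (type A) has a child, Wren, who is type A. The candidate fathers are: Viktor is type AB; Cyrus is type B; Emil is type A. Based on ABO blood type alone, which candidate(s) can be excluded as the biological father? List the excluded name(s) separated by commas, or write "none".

A candidate is excluded only if no genotype consistent with his phenotype could produce a type A child with a type A mother.
Every candidate has at least one consistent genotype combination, so none can be excluded.

none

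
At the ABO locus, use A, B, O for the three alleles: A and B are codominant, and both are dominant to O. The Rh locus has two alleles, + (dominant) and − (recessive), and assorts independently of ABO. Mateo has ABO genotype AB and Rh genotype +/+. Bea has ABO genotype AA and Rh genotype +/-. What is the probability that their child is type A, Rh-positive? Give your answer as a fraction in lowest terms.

1/2

ABO cross AB × AA → offspring phenotypes: 1/2 A, 1/2 AB.
Rh cross +/+ × +/- → 1 Rh+.
Independent loci: P(type A, Rh-positive) = 1/2 × 1 = 1/2.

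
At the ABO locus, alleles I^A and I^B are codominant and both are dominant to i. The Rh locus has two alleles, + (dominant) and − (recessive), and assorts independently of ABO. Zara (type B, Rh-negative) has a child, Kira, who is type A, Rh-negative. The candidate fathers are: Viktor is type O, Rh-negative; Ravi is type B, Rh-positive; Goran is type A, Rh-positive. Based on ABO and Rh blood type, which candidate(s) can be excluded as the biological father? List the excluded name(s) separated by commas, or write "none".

Viktor, Ravi

A candidate is excluded only if no genotype consistent with his phenotype could produce a type A, Rh-negative child with a type B, Rh-negative mother.
Viktor (type O, Rh-): no genotype consistent with that phenotype can produce a type-A Rh- child with a type-B mother.
Ravi (type B, Rh+): no genotype consistent with that phenotype can produce a type-A Rh- child with a type-B mother.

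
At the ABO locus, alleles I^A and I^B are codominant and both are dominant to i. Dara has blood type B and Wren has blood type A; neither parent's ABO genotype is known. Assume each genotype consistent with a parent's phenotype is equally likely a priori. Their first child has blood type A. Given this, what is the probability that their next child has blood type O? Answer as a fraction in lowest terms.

Possible genotypes: Dara ∈ {I^B I^B, I^B i}; Wren ∈ {I^A I^A, I^A i}.
Weight each parental genotype pair by prior × P(type-A child):
  I^B i × I^A I^A: posterior weight 2/3; P(next child type O) = 0.
  I^B i × I^A i: posterior weight 1/3; P(next child type O) = 1/4.
Weighted sum = 1/12.

1/12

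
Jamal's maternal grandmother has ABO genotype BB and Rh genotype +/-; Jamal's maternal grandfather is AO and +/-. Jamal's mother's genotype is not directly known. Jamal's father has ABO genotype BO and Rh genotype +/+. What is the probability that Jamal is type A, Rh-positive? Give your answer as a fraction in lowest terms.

1/8

Jamal's mother's ABO genotype from BB × AO: 1/2 AB, 1/2 BO.
Crossing each possibility with the father BO and summing P(type A): 1/2·1/4 + 1/2·0 = 1/8.
Similarly for Rh via the mother's Rh distribution: P(Rh+) = 1.
Independent loci: 1/8 × 1 = 1/8.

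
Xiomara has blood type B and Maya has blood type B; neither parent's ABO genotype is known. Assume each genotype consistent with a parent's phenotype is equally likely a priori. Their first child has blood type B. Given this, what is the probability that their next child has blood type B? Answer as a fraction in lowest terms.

19/20

Possible genotypes: Xiomara ∈ {BB, BO}; Maya ∈ {BB, BO}.
Weight each parental genotype pair by prior × P(type-B child):
  BB × BB: posterior weight 4/15; P(next child type B) = 1.
  BB × BO: posterior weight 4/15; P(next child type B) = 1.
  BO × BB: posterior weight 4/15; P(next child type B) = 1.
  BO × BO: posterior weight 1/5; P(next child type B) = 3/4.
Weighted sum = 19/20.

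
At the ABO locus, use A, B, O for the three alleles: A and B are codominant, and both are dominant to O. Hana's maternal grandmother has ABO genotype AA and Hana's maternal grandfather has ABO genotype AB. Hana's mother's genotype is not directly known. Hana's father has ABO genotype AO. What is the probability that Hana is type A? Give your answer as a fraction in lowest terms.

Hana's mother's ABO genotype from AA × AB: 1/2 AA, 1/2 AB.
Crossing each possibility with the father AO and summing P(type A): 1/2·1 + 1/2·1/2 = 3/4.

3/4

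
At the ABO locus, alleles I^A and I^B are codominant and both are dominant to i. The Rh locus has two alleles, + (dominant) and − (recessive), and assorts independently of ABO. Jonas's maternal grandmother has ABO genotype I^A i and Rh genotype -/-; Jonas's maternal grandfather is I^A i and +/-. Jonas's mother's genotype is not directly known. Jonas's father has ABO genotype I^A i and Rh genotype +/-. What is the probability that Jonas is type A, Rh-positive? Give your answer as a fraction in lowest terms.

Jonas's mother's ABO genotype from I^A i × I^A i: 1/4 I^A I^A, 1/2 I^A i, 1/4 i i.
Crossing each possibility with the father I^A i and summing P(type A): 1/4·1 + 1/2·3/4 + 1/4·1/2 = 3/4.
Similarly for Rh via the mother's Rh distribution: P(Rh+) = 5/8.
Independent loci: 3/4 × 5/8 = 15/32.

15/32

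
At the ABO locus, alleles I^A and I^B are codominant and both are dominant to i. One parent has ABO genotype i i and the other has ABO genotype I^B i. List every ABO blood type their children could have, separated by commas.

Gametes from i i × I^B i give offspring ABO genotypes I^B i, i i, i.e. phenotypes O, B.

O, B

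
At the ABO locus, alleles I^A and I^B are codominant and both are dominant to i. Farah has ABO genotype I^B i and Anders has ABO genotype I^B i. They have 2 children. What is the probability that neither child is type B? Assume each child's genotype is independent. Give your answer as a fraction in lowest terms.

1/16

ABO cross I^B i × I^B i → 1/4 O, 3/4 B.
So P(type B) = 3/4 per child.
P(not type B) = 1/4 for one child; (1/4)^2 = 1/16.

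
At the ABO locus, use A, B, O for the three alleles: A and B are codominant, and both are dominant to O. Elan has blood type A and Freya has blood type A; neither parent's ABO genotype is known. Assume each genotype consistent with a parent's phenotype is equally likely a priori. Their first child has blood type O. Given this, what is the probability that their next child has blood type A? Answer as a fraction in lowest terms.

Possible genotypes: Elan ∈ {AA, AO}; Freya ∈ {AA, AO}.
Weight each parental genotype pair by prior × P(type-O child):
  AO × AO: posterior weight 1; P(next child type A) = 3/4.
Weighted sum = 3/4.

3/4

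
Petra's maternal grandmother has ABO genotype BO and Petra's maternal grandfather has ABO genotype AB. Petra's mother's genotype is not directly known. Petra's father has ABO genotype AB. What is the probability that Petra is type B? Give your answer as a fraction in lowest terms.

3/8

Petra's mother's ABO genotype from BO × AB: 1/4 AB, 1/4 AO, 1/4 BB, 1/4 BO.
Crossing each possibility with the father AB and summing P(type B): 1/4·1/4 + 1/4·1/4 + 1/4·1/2 + 1/4·1/2 = 3/8.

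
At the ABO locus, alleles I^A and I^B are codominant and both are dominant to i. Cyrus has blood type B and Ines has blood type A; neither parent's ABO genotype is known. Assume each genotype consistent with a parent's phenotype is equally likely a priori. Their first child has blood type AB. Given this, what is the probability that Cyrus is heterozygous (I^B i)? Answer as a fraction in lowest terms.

1/3

Possible genotypes: Cyrus ∈ {I^B I^B, I^B i}; Ines ∈ {I^A I^A, I^A i}.
Weight each parental genotype pair by prior × P(type-AB child):
  I^B I^B × I^A I^A: posterior weight 4/9.
  I^B I^B × I^A i: posterior weight 2/9.
  I^B i × I^A I^A: posterior weight 2/9.
  I^B i × I^A i: posterior weight 1/9.
Sum the posterior weight over pairs where Cyrus is I^B i: 1/3.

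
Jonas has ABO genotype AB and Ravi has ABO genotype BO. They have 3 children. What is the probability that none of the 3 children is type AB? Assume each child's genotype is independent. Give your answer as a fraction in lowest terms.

ABO cross AB × BO → 1/4 A, 1/2 B, 1/4 AB.
So P(type AB) = 1/4 per child.
P(not type AB) = 3/4 for one child; (3/4)^3 = 27/64.

27/64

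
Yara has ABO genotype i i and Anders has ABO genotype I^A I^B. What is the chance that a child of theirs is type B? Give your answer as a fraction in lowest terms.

1/2

ABO cross i i × I^A I^B → offspring phenotypes: 1/2 A, 1/2 B.
So P(type B) = 1/2.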